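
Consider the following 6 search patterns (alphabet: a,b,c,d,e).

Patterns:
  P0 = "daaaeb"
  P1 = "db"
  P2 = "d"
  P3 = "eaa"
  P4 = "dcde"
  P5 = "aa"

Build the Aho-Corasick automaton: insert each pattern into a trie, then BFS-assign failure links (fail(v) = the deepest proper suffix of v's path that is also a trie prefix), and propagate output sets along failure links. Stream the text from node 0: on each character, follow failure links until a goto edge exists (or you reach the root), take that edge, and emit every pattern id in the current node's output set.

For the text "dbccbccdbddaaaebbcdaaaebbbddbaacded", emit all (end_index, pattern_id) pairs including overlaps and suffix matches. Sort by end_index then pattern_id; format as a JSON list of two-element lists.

Build:
Trie nodes:
  n0 'ε': a→14 d→1 e→8
  n1 'd': a→2 b→7 c→11  ←P2
  n2 'da': a→3
  n3 'daa': a→4
  n4 'daaa': e→5
  n5 'daaae': b→6
  n6 'daaaeb': ·  ←P0
  n7 'db': ·  ←P1
  n8 'e': a→9
  n9 'ea': a→10
  n10 'eaa': ·  ←P3
  n11 'dc': d→12
  n12 'dcd': e→13
  n13 'dcde': ·  ←P4
  n14 'a': a→15
  n15 'aa': ·  ←P5

Failure links (BFS by depth):
  n1('d'): parent n0 fail=0; on 'd' 0 → fail=0;  out {2}∪∅={2}
  n8('e'): parent n0 fail=0; on 'e' 0 → fail=0;  out ∅∪∅=∅
  n14('a'): parent n0 fail=0; on 'a' 0 → fail=0;  out ∅∪∅=∅
  n2('da'): parent n1 fail=0; on 'a' 0 → fail=14;  out ∅∪∅=∅
  n7('db'): parent n1 fail=0; on 'b' 0 → fail=0;  out {1}∪∅={1}
  n9('ea'): parent n8 fail=0; on 'a' 0 → fail=14;  out ∅∪∅=∅
  n11('dc'): parent n1 fail=0; on 'c' 0 → fail=0;  out ∅∪∅=∅
  n15('aa'): parent n14 fail=0; on 'a' 0 → fail=14;  out {5}∪∅={5}
  n3('daa'): parent n2 fail=14; on 'a' 14 → fail=15;  out ∅∪{5}={5}
  n10('eaa'): parent n9 fail=14; on 'a' 14 → fail=15;  out {3}∪{5}={3,5}
  n12('dcd'): parent n11 fail=0; on 'd' 0 → fail=1;  out ∅∪{2}={2}
  n4('daaa'): parent n3 fail=15; on 'a' 15→14 → fail=15;  out ∅∪{5}={5}
  n13('dcde'): parent n12 fail=1; on 'e' 1→0 → fail=8;  out {4}∪∅={4}
  n5('daaae'): parent n4 fail=15; on 'e' 15→14→0 → fail=8;  out ∅∪∅=∅
  n6('daaaeb'): parent n5 fail=8; on 'b' 8→0 → fail=0;  out {0}∪∅={0}

Text stream:
pos 0 'd': at 1  ** P2@[0:0]
pos 1 'b': at 7  ** P1@[0:1]
pos 2 'c': at 0 (fail-walked)
pos 3 'c': at 0
pos 4 'b': at 0
pos 5 'c': at 0
pos 6 'c': at 0
pos 7 'd': at 1  ** P2@[7:7]
pos 8 'b': at 7  ** P1@[7:8]
pos 9 'd': at 1 (fail-walked)  ** P2@[9:9]
pos 10 'd': at 1 (fail-walked)  ** P2@[10:10]
pos 11 'a': at 2
pos 12 'a': at 3  ** P5@[11:12]
pos 13 'a': at 4  ** P5@[12:13]
pos 14 'e': at 5
pos 15 'b': at 6  ** P0@[10:15]
pos 16 'b': at 0 (fail-walked)
pos 17 'c': at 0
pos 18 'd': at 1  ** P2@[18:18]
pos 19 'a': at 2
pos 20 'a': at 3  ** P5@[19:20]
pos 21 'a': at 4  ** P5@[20:21]
pos 22 'e': at 5
pos 23 'b': at 6  ** P0@[18:23]
pos 24 'b': at 0 (fail-walked)
pos 25 'b': at 0
pos 26 'd': at 1  ** P2@[26:26]
pos 27 'd': at 1 (fail-walked)  ** P2@[27:27]
pos 28 'b': at 7  ** P1@[27:28]
pos 29 'a': at 14 (fail-walked)
pos 30 'a': at 15  ** P5@[29:30]
pos 31 'c': at 0 (fail-walked)
pos 32 'd': at 1  ** P2@[32:32]
pos 33 'e': at 8 (fail-walked)
pos 34 'd': at 1 (fail-walked)  ** P2@[34:34]

Result: [[0,2],[1,1],[7,2],[8,1],[9,2],[10,2],[12,5],[13,5],[15,0],[18,2],[20,5],[21,5],[23,0],[26,2],[27,2],[28,1],[30,5],[32,2],[34,2]]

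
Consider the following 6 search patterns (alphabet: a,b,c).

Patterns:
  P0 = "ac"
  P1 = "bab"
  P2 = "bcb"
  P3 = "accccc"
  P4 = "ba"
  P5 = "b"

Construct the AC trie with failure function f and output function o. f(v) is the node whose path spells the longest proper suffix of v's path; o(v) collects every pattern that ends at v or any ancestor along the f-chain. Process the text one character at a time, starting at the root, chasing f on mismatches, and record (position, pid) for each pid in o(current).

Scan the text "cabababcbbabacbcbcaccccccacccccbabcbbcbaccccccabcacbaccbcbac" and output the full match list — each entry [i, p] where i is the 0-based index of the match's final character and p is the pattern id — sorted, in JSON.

Construct AC machine:
Trie (insert patterns):
  n0 'ε': a→1 b→3
  n1 'a': c→2
  n2 'ac': c→8  [P0 ends]
  n3 'b': a→4 c→6  [P5 ends]
  n4 'ba': b→5  [P4 ends]
  n5 'bab': ·  [P1 ends]
  n6 'bc': b→7
  n7 'bcb': ·  [P2 ends]
  n8 'acc': c→9
  n9 'accc': c→10
  n10 'acccc': c→11
  n11 'accccc': ·  [P3 ends]

BFS fail/out derivation:
  fail(1) 'a': from fail(0)=0 chase 'a': 0 ⇒ 0;  out=∅∪out(0)=∅
  fail(3) 'b': from fail(0)=0 chase 'b': 0 ⇒ 0;  out={5}∪out(0)={5}
  fail(2) 'ac': from fail(1)=0 chase 'c': 0 ⇒ 0;  out={0}∪out(0)={0}
  fail(4) 'ba': from fail(3)=0 chase 'a': 0 ⇒ 1;  out={4}∪out(1)={4}
  fail(6) 'bc': from fail(3)=0 chase 'c': 0 ⇒ 0;  out=∅∪out(0)=∅
  fail(5) 'bab': from fail(4)=1 chase 'b': 1→0 ⇒ 3;  out={1}∪out(3)={1,5}
  fail(7) 'bcb': from fail(6)=0 chase 'b': 0 ⇒ 3;  out={2}∪out(3)={2,5}
  fail(8) 'acc': from fail(2)=0 chase 'c': 0 ⇒ 0;  out=∅∪out(0)=∅
  fail(9) 'accc': from fail(8)=0 chase 'c': 0 ⇒ 0;  out=∅∪out(0)=∅
  fail(10) 'acccc': from fail(9)=0 chase 'c': 0 ⇒ 0;  out=∅∪out(0)=∅
  fail(11) 'accccc': from fail(10)=0 chase 'c': 0 ⇒ 0;  out={3}∪out(0)={3}

Run:
pos 0 'c': at 0
pos 1 'a': at 1
pos 2 'b': at 3 ·f  → match P5@[2:2]
pos 3 'a': at 4  → match P4@[2:3]
pos 4 'b': at 5  → match P1@[2:4],P5@[4:4]
pos 5 'a': at 4 ·f  → match P4@[4:5]
pos 6 'b': at 5  → match P1@[4:6],P5@[6:6]
pos 7 'c': at 6 ·f
pos 8 'b': at 7  → match P2@[6:8],P5@[8:8]
pos 9 'b': at 3 ·f  → match P5@[9:9]
pos 10 'a': at 4  → match P4@[9:10]
pos 11 'b': at 5  → match P1@[9:11],P5@[11:11]
pos 12 'a': at 4 ·f  → match P4@[11:12]
pos 13 'c': at 2 ·f  → match P0@[12:13]
pos 14 'b': at 3 ·f  → match P5@[14:14]
pos 15 'c': at 6
pos 16 'b': at 7  → match P2@[14:16],P5@[16:16]
pos 17 'c': at 6 ·f
pos 18 'a': at 1 ·f
pos 19 'c': at 2  → match P0@[18:19]
pos 20 'c': at 8
pos 21 'c': at 9
pos 22 'c': at 10
pos 23 'c': at 11  → match P3@[18:23]
pos 24 'c': at 0 ·f
pos 25 'a': at 1
pos 26 'c': at 2  → match P0@[25:26]
pos 27 'c': at 8
pos 28 'c': at 9
pos 29 'c': at 10
pos 30 'c': at 11  → match P3@[25:30]
pos 31 'b': at 3 ·f  → match P5@[31:31]
pos 32 'a': at 4  → match P4@[31:32]
pos 33 'b': at 5  → match P1@[31:33],P5@[33:33]
pos 34 'c': at 6 ·f
pos 35 'b': at 7  → match P2@[33:35],P5@[35:35]
pos 36 'b': at 3 ·f  → match P5@[36:36]
pos 37 'c': at 6
pos 38 'b': at 7  → match P2@[36:38],P5@[38:38]
pos 39 'a': at 4 ·f  → match P4@[38:39]
pos 40 'c': at 2 ·f  → match P0@[39:40]
pos 41 'c': at 8
pos 42 'c': at 9
pos 43 'c': at 10
pos 44 'c': at 11  → match P3@[39:44]
pos 45 'c': at 0 ·f
pos 46 'a': at 1
pos 47 'b': at 3 ·f  → match P5@[47:47]
pos 48 'c': at 6
pos 49 'a': at 1 ·f
pos 50 'c': at 2  → match P0@[49:50]
pos 51 'b': at 3 ·f  → match P5@[51:51]
pos 52 'a': at 4  → match P4@[51:52]
pos 53 'c': at 2 ·f  → match P0@[52:53]
pos 54 'c': at 8
pos 55 'b': at 3 ·f  → match P5@[55:55]
pos 56 'c': at 6
pos 57 'b': at 7  → match P2@[55:57],P5@[57:57]
pos 58 'a': at 4 ·f  → match P4@[57:58]
pos 59 'c': at 2 ·f  → match P0@[58:59]

All matches (sorted): [[2,5],[3,4],[4,1],[4,5],[5,4],[6,1],[6,5],[8,2],[8,5],[9,5],[10,4],[11,1],[11,5],[12,4],[13,0],[14,5],[16,2],[16,5],[19,0],[23,3],[26,0],[30,3],[31,5],[32,4],[33,1],[33,5],[35,2],[35,5],[36,5],[38,2],[38,5],[39,4],[40,0],[44,3],[47,5],[50,0],[51,5],[52,4],[53,0],[55,5],[57,2],[57,5],[58,4],[59,0]]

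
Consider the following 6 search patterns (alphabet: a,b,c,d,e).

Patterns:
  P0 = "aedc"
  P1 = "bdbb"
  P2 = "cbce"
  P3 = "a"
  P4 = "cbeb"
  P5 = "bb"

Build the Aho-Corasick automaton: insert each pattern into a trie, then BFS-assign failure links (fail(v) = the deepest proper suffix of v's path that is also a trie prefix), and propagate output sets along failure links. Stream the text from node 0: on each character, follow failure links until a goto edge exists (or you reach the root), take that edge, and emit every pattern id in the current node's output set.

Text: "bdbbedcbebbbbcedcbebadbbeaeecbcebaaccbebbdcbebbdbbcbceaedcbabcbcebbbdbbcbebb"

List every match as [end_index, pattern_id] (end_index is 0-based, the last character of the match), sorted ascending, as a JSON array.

Build:
Trie nodes:
  n0 'ε': a→1 b→5 c→9
  n1 'a': e→2  ←P3
  n2 'ae': d→3
  n3 'aed': c→4
  n4 'aedc': ·  ←P0
  n5 'b': b→15 d→6
  n6 'bd': b→7
  n7 'bdb': b→8
  n8 'bdbb': ·  ←P1
  n9 'c': b→10
  n10 'cb': c→11 e→13
  n11 'cbc': e→12
  n12 'cbce': ·  ←P2
  n13 'cbe': b→14
  n14 'cbeb': ·  ←P4
  n15 'bb': ·  ←P5

BFS fail/out derivation:
  n1('a'): parent n0 fail=0; on 'a' 0 → fail=0;  out {3}∪∅={3}
  n5('b'): parent n0 fail=0; on 'b' 0 → fail=0;  out ∅∪∅=∅
  n9('c'): parent n0 fail=0; on 'c' 0 → fail=0;  out ∅∪∅=∅
  n2('ae'): parent n1 fail=0; on 'e' 0 → fail=0;  out ∅∪∅=∅
  n6('bd'): parent n5 fail=0; on 'd' 0 → fail=0;  out ∅∪∅=∅
  n10('cb'): parent n9 fail=0; on 'b' 0 → fail=5;  out ∅∪∅=∅
  n15('bb'): parent n5 fail=0; on 'b' 0 → fail=5;  out {5}∪∅={5}
  n3('aed'): parent n2 fail=0; on 'd' 0 → fail=0;  out ∅∪∅=∅
  n7('bdb'): parent n6 fail=0; on 'b' 0 → fail=5;  out ∅∪∅=∅
  n11('cbc'): parent n10 fail=5; on 'c' 5→0 → fail=9;  out ∅∪∅=∅
  n13('cbe'): parent n10 fail=5; on 'e' 5→0 → fail=0;  out ∅∪∅=∅
  n4('aedc'): parent n3 fail=0; on 'c' 0 → fail=9;  out {0}∪∅={0}
  n8('bdbb'): parent n7 fail=5; on 'b' 5 → fail=15;  out {1}∪{5}={1,5}
  n12('cbce'): parent n11 fail=9; on 'e' 9→0 → fail=0;  out {2}∪∅={2}
  n14('cbeb'): parent n13 fail=0; on 'b' 0 → fail=5;  out {4}∪∅={4}

Scan:
i=0 'b': node 0→5
i=1 'd': node 5→6
i=2 'b': node 6→7
i=3 'b': node 7→8  emit P1@[0:3],P5@[2:3]
i=4 'e': node 8→0 (via fail)
i=5 'd': node 0→0
i=6 'c': node 0→9
i=7 'b': node 9→10
i=8 'e': node 10→13
i=9 'b': node 13→14  emit P4@[6:9]
i=10 'b': node 14→15 (via fail)  emit P5@[9:10]
i=11 'b': node 15→15 (via fail)  emit P5@[10:11]
i=12 'b': node 15→15 (via fail)  emit P5@[11:12]
i=13 'c': node 15→9 (via fail)
i=14 'e': node 9→0 (via fail)
i=15 'd': node 0→0
i=16 'c': node 0→9
i=17 'b': node 9→10
i=18 'e': node 10→13
i=19 'b': node 13→14  emit P4@[16:19]
i=20 'a': node 14→1 (via fail)  emit P3@[20:20]
i=21 'd': node 1→0 (via fail)
i=22 'b': node 0→5
i=23 'b': node 5→15  emit P5@[22:23]
i=24 'e': node 15→0 (via fail)
i=25 'a': node 0→1  emit P3@[25:25]
i=26 'e': node 1→2
i=27 'e': node 2→0 (via fail)
i=28 'c': node 0→9
i=29 'b': node 9→10
i=30 'c': node 10→11
i=31 'e': node 11→12  emit P2@[28:31]
i=32 'b': node 12→5 (via fail)
i=33 'a': node 5→1 (via fail)  emit P3@[33:33]
i=34 'a': node 1→1 (via fail)  emit P3@[34:34]
i=35 'c': node 1→9 (via fail)
i=36 'c': node 9→9 (via fail)
i=37 'b': node 9→10
i=38 'e': node 10→13
i=39 'b': node 13→14  emit P4@[36:39]
i=40 'b': node 14→15 (via fail)  emit P5@[39:40]
i=41 'd': node 15→6 (via fail)
i=42 'c': node 6→9 (via fail)
i=43 'b': node 9→10
i=44 'e': node 10→13
i=45 'b': node 13→14  emit P4@[42:45]
i=46 'b': node 14→15 (via fail)  emit P5@[45:46]
i=47 'd': node 15→6 (via fail)
i=48 'b': node 6→7
i=49 'b': node 7→8  emit P1@[46:49],P5@[48:49]
i=50 'c': node 8→9 (via fail)
i=51 'b': node 9→10
i=52 'c': node 10→11
i=53 'e': node 11→12  emit P2@[50:53]
i=54 'a': node 12→1 (via fail)  emit P3@[54:54]
i=55 'e': node 1→2
i=56 'd': node 2→3
i=57 'c': node 3→4  emit P0@[54:57]
i=58 'b': node 4→10 (via fail)
i=59 'a': node 10→1 (via fail)  emit P3@[59:59]
i=60 'b': node 1→5 (via fail)
i=61 'c': node 5→9 (via fail)
i=62 'b': node 9→10
i=63 'c': node 10→11
i=64 'e': node 11→12  emit P2@[61:64]
i=65 'b': node 12→5 (via fail)
i=66 'b': node 5→15  emit P5@[65:66]
i=67 'b': node 15→15 (via fail)  emit P5@[66:67]
i=68 'd': node 15→6 (via fail)
i=69 'b': node 6→7
i=70 'b': node 7→8  emit P1@[67:70],P5@[69:70]
i=71 'c': node 8→9 (via fail)
i=72 'b': node 9→10
i=73 'e': node 10→13
i=74 'b': node 13→14  emit P4@[71:74]
i=75 'b': node 14→15 (via fail)  emit P5@[74:75]

Result: [[3,1],[3,5],[9,4],[10,5],[11,5],[12,5],[19,4],[20,3],[23,5],[25,3],[31,2],[33,3],[34,3],[39,4],[40,5],[45,4],[46,5],[49,1],[49,5],[53,2],[54,3],[57,0],[59,3],[64,2],[66,5],[67,5],[70,1],[70,5],[74,4],[75,5]]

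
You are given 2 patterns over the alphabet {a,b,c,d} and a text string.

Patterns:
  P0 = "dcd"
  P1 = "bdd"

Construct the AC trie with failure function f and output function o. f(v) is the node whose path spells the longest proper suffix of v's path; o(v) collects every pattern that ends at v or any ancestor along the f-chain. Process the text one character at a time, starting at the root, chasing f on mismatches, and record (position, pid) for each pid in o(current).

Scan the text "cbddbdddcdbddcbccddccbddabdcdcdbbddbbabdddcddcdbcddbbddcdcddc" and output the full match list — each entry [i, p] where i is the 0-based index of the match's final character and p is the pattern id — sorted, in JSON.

Build automaton:
Trie nodes:
  n0 'ε': b→4 d→1
  n1 'd': c→2
  n2 'dc': d→3
  n3 'dcd': ·  [P0 ends]
  n4 'b': d→5
  n5 'bd': d→6
  n6 'bdd': ·  [P1 ends]

Failure links (BFS by depth):
  n1('d'): parent n0 fail=0; on 'd' 0 → fail=0;  out ∅∪∅=∅
  n4('b'): parent n0 fail=0; on 'b' 0 → fail=0;  out ∅∪∅=∅
  n2('dc'): parent n1 fail=0; on 'c' 0 → fail=0;  out ∅∪∅=∅
  n5('bd'): parent n4 fail=0; on 'd' 0 → fail=1;  out ∅∪∅=∅
  n3('dcd'): parent n2 fail=0; on 'd' 0 → fail=1;  out {0}∪∅={0}
  n6('bdd'): parent n5 fail=1; on 'd' 1→0 → fail=1;  out {1}∪∅={1}

Scan:
i=0 'c': node 0→0
i=1 'b': node 0→4
i=2 'd': node 4→5
i=3 'd': node 5→6  ** P1@[1:3]
i=4 'b': node 6→4 ·f
i=5 'd': node 4→5
i=6 'd': node 5→6  ** P1@[4:6]
i=7 'd': node 6→1 ·f
i=8 'c': node 1→2
i=9 'd': node 2→3  ** P0@[7:9]
i=10 'b': node 3→4 ·f
i=11 'd': node 4→5
i=12 'd': node 5→6  ** P1@[10:12]
i=13 'c': node 6→2 ·f
i=14 'b': node 2→4 ·f
i=15 'c': node 4→0 ·f
i=16 'c': node 0→0
i=17 'd': node 0→1
i=18 'd': node 1→1 ·f
i=19 'c': node 1→2
i=20 'c': node 2→0 ·f
i=21 'b': node 0→4
i=22 'd': node 4→5
i=23 'd': node 5→6  ** P1@[21:23]
i=24 'a': node 6→0 ·f
i=25 'b': node 0→4
i=26 'd': node 4→5
i=27 'c': node 5→2 ·f
i=28 'd': node 2→3  ** P0@[26:28]
i=29 'c': node 3→2 ·f
i=30 'd': node 2→3  ** P0@[28:30]
i=31 'b': node 3→4 ·f
i=32 'b': node 4→4 ·f
i=33 'd': node 4→5
i=34 'd': node 5→6  ** P1@[32:34]
i=35 'b': node 6→4 ·f
i=36 'b': node 4→4 ·f
i=37 'a': node 4→0 ·f
i=38 'b': node 0→4
i=39 'd': node 4→5
i=40 'd': node 5→6  ** P1@[38:40]
i=41 'd': node 6→1 ·f
i=42 'c': node 1→2
i=43 'd': node 2→3  ** P0@[41:43]
i=44 'd': node 3→1 ·f
i=45 'c': node 1→2
i=46 'd': node 2→3  ** P0@[44:46]
i=47 'b': node 3→4 ·f
i=48 'c': node 4→0 ·f
i=49 'd': node 0→1
i=50 'd': node 1→1 ·f
i=51 'b': node 1→4 ·f
i=52 'b': node 4→4 ·f
i=53 'd': node 4→5
i=54 'd': node 5→6  ** P1@[52:54]
i=55 'c': node 6→2 ·f
i=56 'd': node 2→3  ** P0@[54:56]
i=57 'c': node 3→2 ·f
i=58 'd': node 2→3  ** P0@[56:58]
i=59 'd': node 3→1 ·f
i=60 'c': node 1→2

All matches (sorted): [[3,1],[6,1],[9,0],[12,1],[23,1],[28,0],[30,0],[34,1],[40,1],[43,0],[46,0],[54,1],[56,0],[58,0]]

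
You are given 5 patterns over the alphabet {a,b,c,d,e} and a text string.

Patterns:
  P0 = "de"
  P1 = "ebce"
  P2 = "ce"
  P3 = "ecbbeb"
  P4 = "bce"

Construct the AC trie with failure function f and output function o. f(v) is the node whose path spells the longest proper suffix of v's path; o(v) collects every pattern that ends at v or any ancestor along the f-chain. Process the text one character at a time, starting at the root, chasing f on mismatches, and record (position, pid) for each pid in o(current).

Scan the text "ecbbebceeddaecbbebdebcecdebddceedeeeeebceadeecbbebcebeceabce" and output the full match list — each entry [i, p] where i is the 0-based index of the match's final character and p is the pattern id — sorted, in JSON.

Construct AC machine:
Trie (insert patterns):
  n0 'ε': b→14 c→7 d→1 e→3
  n1 'd': e→2
  n2 'de': ·  [P0 ends]
  n3 'e': b→4 c→9
  n4 'eb': c→5
  n5 'ebc': e→6
  n6 'ebce': ·  [P1 ends]
  n7 'c': e→8
  n8 'ce': ·  [P2 ends]
  n9 'ec': b→10
  n10 'ecb': b→11
  n11 'ecbb': e→12
  n12 'ecbbe': b→13
  n13 'ecbbeb': ·  [P3 ends]
  n14 'b': c→15
  n15 'bc': e→16
  n16 'bce': ·  [P4 ends]

BFS fail/out derivation:
  fail(1) 'd': from fail(0)=0 chase 'd': 0 ⇒ 0;  out=∅∪out(0)=∅
  fail(3) 'e': from fail(0)=0 chase 'e': 0 ⇒ 0;  out=∅∪out(0)=∅
  fail(7) 'c': from fail(0)=0 chase 'c': 0 ⇒ 0;  out=∅∪out(0)=∅
  fail(14) 'b': from fail(0)=0 chase 'b': 0 ⇒ 0;  out=∅∪out(0)=∅
  fail(2) 'de': from fail(1)=0 chase 'e': 0 ⇒ 3;  out={0}∪out(3)={0}
  fail(4) 'eb': from fail(3)=0 chase 'b': 0 ⇒ 14;  out=∅∪out(14)=∅
  fail(8) 'ce': from fail(7)=0 chase 'e': 0 ⇒ 3;  out={2}∪out(3)={2}
  fail(9) 'ec': from fail(3)=0 chase 'c': 0 ⇒ 7;  out=∅∪out(7)=∅
  fail(15) 'bc': from fail(14)=0 chase 'c': 0 ⇒ 7;  out=∅∪out(7)=∅
  fail(5) 'ebc': from fail(4)=14 chase 'c': 14 ⇒ 15;  out=∅∪out(15)=∅
  fail(10) 'ecb': from fail(9)=7 chase 'b': 7→0 ⇒ 14;  out=∅∪out(14)=∅
  fail(16) 'bce': from fail(15)=7 chase 'e': 7 ⇒ 8;  out={4}∪out(8)={2,4}
  fail(6) 'ebce': from fail(5)=15 chase 'e': 15 ⇒ 16;  out={1}∪out(16)={1,2,4}
  fail(11) 'ecbb': from fail(10)=14 chase 'b': 14→0 ⇒ 14;  out=∅∪out(14)=∅
  fail(12) 'ecbbe': from fail(11)=14 chase 'e': 14→0 ⇒ 3;  out=∅∪out(3)=∅
  fail(13) 'ecbbeb': from fail(12)=3 chase 'b': 3 ⇒ 4;  out={3}∪out(4)={3}

Text stream:
i=0 'e': node 0→3
i=1 'c': node 3→9
i=2 'b': node 9→10
i=3 'b': node 10→11
i=4 'e': node 11→12
i=5 'b': node 12→13  ** P3@[0:5]
i=6 'c': node 13→5 (fail-walked)
i=7 'e': node 5→6  ** P1@[4:7],P2@[6:7],P4@[5:7]
i=8 'e': node 6→3 (fail-walked)
i=9 'd': node 3→1 (fail-walked)
i=10 'd': node 1→1 (fail-walked)
i=11 'a': node 1→0 (fail-walked)
i=12 'e': node 0→3
i=13 'c': node 3→9
i=14 'b': node 9→10
i=15 'b': node 10→11
i=16 'e': node 11→12
i=17 'b': node 12→13  ** P3@[12:17]
i=18 'd': node 13→1 (fail-walked)
i=19 'e': node 1→2  ** P0@[18:19]
i=20 'b': node 2→4 (fail-walked)
i=21 'c': node 4→5
i=22 'e': node 5→6  ** P1@[19:22],P2@[21:22],P4@[20:22]
i=23 'c': node 6→9 (fail-walked)
i=24 'd': node 9→1 (fail-walked)
i=25 'e': node 1→2  ** P0@[24:25]
i=26 'b': node 2→4 (fail-walked)
i=27 'd': node 4→1 (fail-walked)
i=28 'd': node 1→1 (fail-walked)
i=29 'c': node 1→7 (fail-walked)
i=30 'e': node 7→8  ** P2@[29:30]
i=31 'e': node 8→3 (fail-walked)
i=32 'd': node 3→1 (fail-walked)
i=33 'e': node 1→2  ** P0@[32:33]
i=34 'e': node 2→3 (fail-walked)
i=35 'e': node 3→3 (fail-walked)
i=36 'e': node 3→3 (fail-walked)
i=37 'e': node 3→3 (fail-walked)
i=38 'b': node 3→4
i=39 'c': node 4→5
i=40 'e': node 5→6  ** P1@[37:40],P2@[39:40],P4@[38:40]
i=41 'a': node 6→0 (fail-walked)
i=42 'd': node 0→1
i=43 'e': node 1→2  ** P0@[42:43]
i=44 'e': node 2→3 (fail-walked)
i=45 'c': node 3→9
i=46 'b': node 9→10
i=47 'b': node 10→11
i=48 'e': node 11→12
i=49 'b': node 12→13  ** P3@[44:49]
i=50 'c': node 13→5 (fail-walked)
i=51 'e': node 5→6  ** P1@[48:51],P2@[50:51],P4@[49:51]
i=52 'b': node 6→4 (fail-walked)
i=53 'e': node 4→3 (fail-walked)
i=54 'c': node 3→9
i=55 'e': node 9→8 (fail-walked)  ** P2@[54:55]
i=56 'a': node 8→0 (fail-walked)
i=57 'b': node 0→14
i=58 'c': node 14→15
i=59 'e': node 15→16  ** P2@[58:59],P4@[57:59]

All matches (sorted): [[5,3],[7,1],[7,2],[7,4],[17,3],[19,0],[22,1],[22,2],[22,4],[25,0],[30,2],[33,0],[40,1],[40,2],[40,4],[43,0],[49,3],[51,1],[51,2],[51,4],[55,2],[59,2],[59,4]]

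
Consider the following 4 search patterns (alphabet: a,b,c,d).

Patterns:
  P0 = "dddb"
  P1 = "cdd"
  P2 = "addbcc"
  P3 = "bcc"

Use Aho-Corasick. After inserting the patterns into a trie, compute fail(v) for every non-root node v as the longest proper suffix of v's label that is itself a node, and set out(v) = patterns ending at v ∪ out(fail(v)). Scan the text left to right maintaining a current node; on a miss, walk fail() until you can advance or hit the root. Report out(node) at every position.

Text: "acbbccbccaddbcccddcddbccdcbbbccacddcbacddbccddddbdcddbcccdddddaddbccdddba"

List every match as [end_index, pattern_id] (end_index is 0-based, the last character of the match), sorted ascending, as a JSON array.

Build:
Trie nodes:
  0='ε' goto a→8 b→14 c→5 d→1
  1='d' goto d→2
  2='dd' goto d→3
  3='ddd' goto b→4
  4='dddb' goto ·  ←P0
  5='c' goto d→6
  6='cd' goto d→7
  7='cdd' goto ·  ←P1
  8='a' goto d→9
  9='ad' goto d→10
  10='add' goto b→11
  11='addb' goto c→12
  12='addbc' goto c→13
  13='addbcc' goto ·  ←P2
  14='b' goto c→15
  15='bc' goto c→16
  16='bcc' goto ·  ←P3

BFS fail/out derivation:
  n1('d'): parent n0 fail=0; on 'd' 0 → fail=0;  out ∅∪∅=∅
  n5('c'): parent n0 fail=0; on 'c' 0 → fail=0;  out ∅∪∅=∅
  n8('a'): parent n0 fail=0; on 'a' 0 → fail=0;  out ∅∪∅=∅
  n14('b'): parent n0 fail=0; on 'b' 0 → fail=0;  out ∅∪∅=∅
  n2('dd'): parent n1 fail=0; on 'd' 0 → fail=1;  out ∅∪∅=∅
  n6('cd'): parent n5 fail=0; on 'd' 0 → fail=1;  out ∅∪∅=∅
  n9('ad'): parent n8 fail=0; on 'd' 0 → fail=1;  out ∅∪∅=∅
  n15('bc'): parent n14 fail=0; on 'c' 0 → fail=5;  out ∅∪∅=∅
  n3('ddd'): parent n2 fail=1; on 'd' 1 → fail=2;  out ∅∪∅=∅
  n7('cdd'): parent n6 fail=1; on 'd' 1 → fail=2;  out {1}∪∅={1}
  n10('add'): parent n9 fail=1; on 'd' 1 → fail=2;  out ∅∪∅=∅
  n16('bcc'): parent n15 fail=5; on 'c' 5→0 → fail=5;  out {3}∪∅={3}
  n4('dddb'): parent n3 fail=2; on 'b' 2→1→0 → fail=14;  out {0}∪∅={0}
  n11('addb'): parent n10 fail=2; on 'b' 2→1→0 → fail=14;  out ∅∪∅=∅
  n12('addbc'): parent n11 fail=14; on 'c' 14 → fail=15;  out ∅∪∅=∅
  n13('addbcc'): parent n12 fail=15; on 'c' 15 → fail=16;  out {2}∪{3}={2,3}

Run:
[0] read 'a'  n0⇒n8
[1] read 'c'  n8⇒n5 (fail-walked)
[2] read 'b'  n5⇒n14 (fail-walked)
[3] read 'b'  n14⇒n14 (fail-walked)
[4] read 'c'  n14⇒n15
[5] read 'c'  n15⇒n16  ** P3@[3:5]
[6] read 'b'  n16⇒n14 (fail-walked)
[7] read 'c'  n14⇒n15
[8] read 'c'  n15⇒n16  ** P3@[6:8]
[9] read 'a'  n16⇒n8 (fail-walked)
[10] read 'd'  n8⇒n9
[11] read 'd'  n9⇒n10
[12] read 'b'  n10⇒n11
[13] read 'c'  n11⇒n12
[14] read 'c'  n12⇒n13  ** P2@[9:14],P3@[12:14]
[15] read 'c'  n13⇒n5 (fail-walked)
[16] read 'd'  n5⇒n6
[17] read 'd'  n6⇒n7  ** P1@[15:17]
[18] read 'c'  n7⇒n5 (fail-walked)
[19] read 'd'  n5⇒n6
[20] read 'd'  n6⇒n7  ** P1@[18:20]
[21] read 'b'  n7⇒n14 (fail-walked)
[22] read 'c'  n14⇒n15
[23] read 'c'  n15⇒n16  ** P3@[21:23]
[24] read 'd'  n16⇒n6 (fail-walked)
[25] read 'c'  n6⇒n5 (fail-walked)
[26] read 'b'  n5⇒n14 (fail-walked)
[27] read 'b'  n14⇒n14 (fail-walked)
[28] read 'b'  n14⇒n14 (fail-walked)
[29] read 'c'  n14⇒n15
[30] read 'c'  n15⇒n16  ** P3@[28:30]
[31] read 'a'  n16⇒n8 (fail-walked)
[32] read 'c'  n8⇒n5 (fail-walked)
[33] read 'd'  n5⇒n6
[34] read 'd'  n6⇒n7  ** P1@[32:34]
[35] read 'c'  n7⇒n5 (fail-walked)
[36] read 'b'  n5⇒n14 (fail-walked)
[37] read 'a'  n14⇒n8 (fail-walked)
[38] read 'c'  n8⇒n5 (fail-walked)
[39] read 'd'  n5⇒n6
[40] read 'd'  n6⇒n7  ** P1@[38:40]
[41] read 'b'  n7⇒n14 (fail-walked)
[42] read 'c'  n14⇒n15
[43] read 'c'  n15⇒n16  ** P3@[41:43]
[44] read 'd'  n16⇒n6 (fail-walked)
[45] read 'd'  n6⇒n7  ** P1@[43:45]
[46] read 'd'  n7⇒n3 (fail-walked)
[47] read 'd'  n3⇒n3 (fail-walked)
[48] read 'b'  n3⇒n4  ** P0@[45:48]
[49] read 'd'  n4⇒n1 (fail-walked)
[50] read 'c'  n1⇒n5 (fail-walked)
[51] read 'd'  n5⇒n6
[52] read 'd'  n6⇒n7  ** P1@[50:52]
[53] read 'b'  n7⇒n14 (fail-walked)
[54] read 'c'  n14⇒n15
[55] read 'c'  n15⇒n16  ** P3@[53:55]
[56] read 'c'  n16⇒n5 (fail-walked)
[57] read 'd'  n5⇒n6
[58] read 'd'  n6⇒n7  ** P1@[56:58]
[59] read 'd'  n7⇒n3 (fail-walked)
[60] read 'd'  n3⇒n3 (fail-walked)
[61] read 'd'  n3⇒n3 (fail-walked)
[62] read 'a'  n3⇒n8 (fail-walked)
[63] read 'd'  n8⇒n9
[64] read 'd'  n9⇒n10
[65] read 'b'  n10⇒n11
[66] read 'c'  n11⇒n12
[67] read 'c'  n12⇒n13  ** P2@[62:67],P3@[65:67]
[68] read 'd'  n13⇒n6 (fail-walked)
[69] read 'd'  n6⇒n7  ** P1@[67:69]
[70] read 'd'  n7⇒n3 (fail-walked)
[71] read 'b'  n3⇒n4  ** P0@[68:71]
[72] read 'a'  n4⇒n8 (fail-walked)

Result: [[5,3],[8,3],[14,2],[14,3],[17,1],[20,1],[23,3],[30,3],[34,1],[40,1],[43,3],[45,1],[48,0],[52,1],[55,3],[58,1],[67,2],[67,3],[69,1],[71,0]]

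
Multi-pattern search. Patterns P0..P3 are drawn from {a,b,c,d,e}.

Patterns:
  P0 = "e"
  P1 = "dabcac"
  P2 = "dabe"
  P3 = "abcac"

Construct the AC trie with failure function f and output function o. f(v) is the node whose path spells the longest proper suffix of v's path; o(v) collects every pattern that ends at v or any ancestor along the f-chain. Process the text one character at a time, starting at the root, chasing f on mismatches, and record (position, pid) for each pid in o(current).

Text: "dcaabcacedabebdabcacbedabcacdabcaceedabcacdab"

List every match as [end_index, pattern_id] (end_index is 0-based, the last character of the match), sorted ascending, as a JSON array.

Build:
Trie (insert patterns):
  n0 'ε': a→9 d→2 e→1
  n1 'e': ·  [P0 ends]
  n2 'd': a→3
  n3 'da': b→4
  n4 'dab': c→5 e→8
  n5 'dabc': a→6
  n6 'dabca': c→7
  n7 'dabcac': ·  [P1 ends]
  n8 'dabe': ·  [P2 ends]
  n9 'a': b→10
  n10 'ab': c→11
  n11 'abc': a→12
  n12 'abca': c→13
  n13 'abcac': ·  [P3 ends]

BFS fail/out derivation:
  n1('e'): parent n0 fail=0; on 'e' 0 → fail=0;  out {0}∪∅={0}
  n2('d'): parent n0 fail=0; on 'd' 0 → fail=0;  out ∅∪∅=∅
  n9('a'): parent n0 fail=0; on 'a' 0 → fail=0;  out ∅∪∅=∅
  n3('da'): parent n2 fail=0; on 'a' 0 → fail=9;  out ∅∪∅=∅
  n10('ab'): parent n9 fail=0; on 'b' 0 → fail=0;  out ∅∪∅=∅
  n4('dab'): parent n3 fail=9; on 'b' 9 → fail=10;  out ∅∪∅=∅
  n11('abc'): parent n10 fail=0; on 'c' 0 → fail=0;  out ∅∪∅=∅
  n5('dabc'): parent n4 fail=10; on 'c' 10 → fail=11;  out ∅∪∅=∅
  n8('dabe'): parent n4 fail=10; on 'e' 10→0 → fail=1;  out {2}∪{0}={0,2}
  n12('abca'): parent n11 fail=0; on 'a' 0 → fail=9;  out ∅∪∅=∅
  n6('dabca'): parent n5 fail=11; on 'a' 11 → fail=12;  out ∅∪∅=∅
  n13('abcac'): parent n12 fail=9; on 'c' 9→0 → fail=0;  out {3}∪∅={3}
  n7('dabcac'): parent n6 fail=12; on 'c' 12 → fail=13;  out {1}∪{3}={1,3}

Run:
[0] read 'd'  n0⇒n2
[1] read 'c'  n2⇒n0 ·f
[2] read 'a'  n0⇒n9
[3] read 'a'  n9⇒n9 ·f
[4] read 'b'  n9⇒n10
[5] read 'c'  n10⇒n11
[6] read 'a'  n11⇒n12
[7] read 'c'  n12⇒n13  → match P3@[3:7]
[8] read 'e'  n13⇒n1 ·f  → match P0@[8:8]
[9] read 'd'  n1⇒n2 ·f
[10] read 'a'  n2⇒n3
[11] read 'b'  n3⇒n4
[12] read 'e'  n4⇒n8  → match P0@[12:12],P2@[9:12]
[13] read 'b'  n8⇒n0 ·f
[14] read 'd'  n0⇒n2
[15] read 'a'  n2⇒n3
[16] read 'b'  n3⇒n4
[17] read 'c'  n4⇒n5
[18] read 'a'  n5⇒n6
[19] read 'c'  n6⇒n7  → match P1@[14:19],P3@[15:19]
[20] read 'b'  n7⇒n0 ·f
[21] read 'e'  n0⇒n1  → match P0@[21:21]
[22] read 'd'  n1⇒n2 ·f
[23] read 'a'  n2⇒n3
[24] read 'b'  n3⇒n4
[25] read 'c'  n4⇒n5
[26] read 'a'  n5⇒n6
[27] read 'c'  n6⇒n7  → match P1@[22:27],P3@[23:27]
[28] read 'd'  n7⇒n2 ·f
[29] read 'a'  n2⇒n3
[30] read 'b'  n3⇒n4
[31] read 'c'  n4⇒n5
[32] read 'a'  n5⇒n6
[33] read 'c'  n6⇒n7  → match P1@[28:33],P3@[29:33]
[34] read 'e'  n7⇒n1 ·f  → match P0@[34:34]
[35] read 'e'  n1⇒n1 ·f  → match P0@[35:35]
[36] read 'd'  n1⇒n2 ·f
[37] read 'a'  n2⇒n3
[38] read 'b'  n3⇒n4
[39] read 'c'  n4⇒n5
[40] read 'a'  n5⇒n6
[41] read 'c'  n6⇒n7  → match P1@[36:41],P3@[37:41]
[42] read 'd'  n7⇒n2 ·f
[43] read 'a'  n2⇒n3
[44] read 'b'  n3⇒n4

Result: [[7,3],[8,0],[12,0],[12,2],[19,1],[19,3],[21,0],[27,1],[27,3],[33,1],[33,3],[34,0],[35,0],[41,1],[41,3]]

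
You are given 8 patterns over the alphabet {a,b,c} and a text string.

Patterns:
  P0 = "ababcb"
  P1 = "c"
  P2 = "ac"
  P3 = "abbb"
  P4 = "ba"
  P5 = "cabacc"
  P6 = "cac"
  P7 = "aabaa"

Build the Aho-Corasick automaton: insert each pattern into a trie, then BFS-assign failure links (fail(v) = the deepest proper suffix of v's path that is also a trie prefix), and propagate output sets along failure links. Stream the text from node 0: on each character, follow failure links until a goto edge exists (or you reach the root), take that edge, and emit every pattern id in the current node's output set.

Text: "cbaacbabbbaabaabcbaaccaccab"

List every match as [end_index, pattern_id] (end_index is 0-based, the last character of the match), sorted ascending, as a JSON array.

Build automaton:
Trie (insert patterns):
  0='ε' goto a→1 b→11 c→7
  1='a' goto a→19 b→2 c→8
  2='ab' goto a→3 b→9
  3='aba' goto b→4
  4='abab' goto c→5
  5='ababc' goto b→6
  6='ababcb' goto ·  ←P0
  7='c' goto a→13  ←P1
  8='ac' goto ·  ←P2
  9='abb' goto b→10
  10='abbb' goto ·  ←P3
  11='b' goto a→12
  12='ba' goto ·  ←P4
  13='ca' goto b→14 c→18
  14='cab' goto a→15
  15='caba' goto c→16
  16='cabac' goto c→17
  17='cabacc' goto ·  ←P5
  18='cac' goto ·  ←P6
  19='aa' goto b→20
  20='aab' goto a→21
  21='aaba' goto a→22
  22='aabaa' goto ·  ←P7

BFS fail/out derivation:
  fail(1) 'a': from fail(0)=0 chase 'a': 0 ⇒ 0;  out=∅∪out(0)=∅
  fail(7) 'c': from fail(0)=0 chase 'c': 0 ⇒ 0;  out={1}∪out(0)={1}
  fail(11) 'b': from fail(0)=0 chase 'b': 0 ⇒ 0;  out=∅∪out(0)=∅
  fail(2) 'ab': from fail(1)=0 chase 'b': 0 ⇒ 11;  out=∅∪out(11)=∅
  fail(8) 'ac': from fail(1)=0 chase 'c': 0 ⇒ 7;  out={2}∪out(7)={1,2}
  fail(12) 'ba': from fail(11)=0 chase 'a': 0 ⇒ 1;  out={4}∪out(1)={4}
  fail(13) 'ca': from fail(7)=0 chase 'a': 0 ⇒ 1;  out=∅∪out(1)=∅
  fail(19) 'aa': from fail(1)=0 chase 'a': 0 ⇒ 1;  out=∅∪out(1)=∅
  fail(3) 'aba': from fail(2)=11 chase 'a': 11 ⇒ 12;  out=∅∪out(12)={4}
  fail(9) 'abb': from fail(2)=11 chase 'b': 11→0 ⇒ 11;  out=∅∪out(11)=∅
  fail(14) 'cab': from fail(13)=1 chase 'b': 1 ⇒ 2;  out=∅∪out(2)=∅
  fail(18) 'cac': from fail(13)=1 chase 'c': 1 ⇒ 8;  out={6}∪out(8)={1,2,6}
  fail(20) 'aab': from fail(19)=1 chase 'b': 1 ⇒ 2;  out=∅∪out(2)=∅
  fail(4) 'abab': from fail(3)=12 chase 'b': 12→1 ⇒ 2;  out=∅∪out(2)=∅
  fail(10) 'abbb': from fail(9)=11 chase 'b': 11→0 ⇒ 11;  out={3}∪out(11)={3}
  fail(15) 'caba': from fail(14)=2 chase 'a': 2 ⇒ 3;  out=∅∪out(3)={4}
  fail(21) 'aaba': from fail(20)=2 chase 'a': 2 ⇒ 3;  out=∅∪out(3)={4}
  fail(5) 'ababc': from fail(4)=2 chase 'c': 2→11→0 ⇒ 7;  out=∅∪out(7)={1}
  fail(16) 'cabac': from fail(15)=3 chase 'c': 3→12→1 ⇒ 8;  out=∅∪out(8)={1,2}
  fail(22) 'aabaa': from fail(21)=3 chase 'a': 3→12→1 ⇒ 19;  out={7}∪out(19)={7}
  fail(6) 'ababcb': from fail(5)=7 chase 'b': 7→0 ⇒ 11;  out={0}∪out(11)={0}
  fail(17) 'cabacc': from fail(16)=8 chase 'c': 8→7→0 ⇒ 7;  out={5}∪out(7)={1,5}

Text stream:
pos 0 'c': at 7  → match P1@[0:0]
pos 1 'b': at 11 (fail-walked)
pos 2 'a': at 12  → match P4@[1:2]
pos 3 'a': at 19 (fail-walked)
pos 4 'c': at 8 (fail-walked)  → match P1@[4:4],P2@[3:4]
pos 5 'b': at 11 (fail-walked)
pos 6 'a': at 12  → match P4@[5:6]
pos 7 'b': at 2 (fail-walked)
pos 8 'b': at 9
pos 9 'b': at 10  → match P3@[6:9]
pos 10 'a': at 12 (fail-walked)  → match P4@[9:10]
pos 11 'a': at 19 (fail-walked)
pos 12 'b': at 20
pos 13 'a': at 21  → match P4@[12:13]
pos 14 'a': at 22  → match P7@[10:14]
pos 15 'b': at 20 (fail-walked)
pos 16 'c': at 7 (fail-walked)  → match P1@[16:16]
pos 17 'b': at 11 (fail-walked)
pos 18 'a': at 12  → match P4@[17:18]
pos 19 'a': at 19 (fail-walked)
pos 20 'c': at 8 (fail-walked)  → match P1@[20:20],P2@[19:20]
pos 21 'c': at 7 (fail-walked)  → match P1@[21:21]
pos 22 'a': at 13
pos 23 'c': at 18  → match P1@[23:23],P2@[22:23],P6@[21:23]
pos 24 'c': at 7 (fail-walked)  → match P1@[24:24]
pos 25 'a': at 13
pos 26 'b': at 14

Result: [[0,1],[2,4],[4,1],[4,2],[6,4],[9,3],[10,4],[13,4],[14,7],[16,1],[18,4],[20,1],[20,2],[21,1],[23,1],[23,2],[23,6],[24,1]]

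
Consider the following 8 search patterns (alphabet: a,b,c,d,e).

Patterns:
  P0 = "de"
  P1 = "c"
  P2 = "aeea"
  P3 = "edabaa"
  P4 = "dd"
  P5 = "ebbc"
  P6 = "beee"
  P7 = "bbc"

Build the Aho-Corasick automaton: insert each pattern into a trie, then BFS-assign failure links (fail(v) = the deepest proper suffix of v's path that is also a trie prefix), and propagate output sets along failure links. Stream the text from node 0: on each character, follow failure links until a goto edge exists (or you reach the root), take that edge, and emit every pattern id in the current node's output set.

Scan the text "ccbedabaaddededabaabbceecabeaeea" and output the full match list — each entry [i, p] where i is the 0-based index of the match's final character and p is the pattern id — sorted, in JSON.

Construct AC machine:
Trie (insert patterns):
  0='ε' goto a→4 b→18 c→3 d→1 e→8
  1='d' goto d→14 e→2
  2='de' goto ·  [P0 ends]
  3='c' goto ·  [P1 ends]
  4='a' goto e→5
  5='ae' goto e→6
  6='aee' goto a→7
  7='aeea' goto ·  [P2 ends]
  8='e' goto b→15 d→9
  9='ed' goto a→10
  10='eda' goto b→11
  11='edab' goto a→12
  12='edaba' goto a→13
  13='edabaa' goto ·  [P3 ends]
  14='dd' goto ·  [P4 ends]
  15='eb' goto b→16
  16='ebb' goto c→17
  17='ebbc' goto ·  [P5 ends]
  18='b' goto b→22 e→19
  19='be' goto e→20
  20='bee' goto e→21
  21='beee' goto ·  [P6 ends]
  22='bb' goto c→23
  23='bbc' goto ·  [P7 ends]

Failure links (BFS by depth):
  n1('d'): parent n0 fail=0; on 'd' 0 → fail=0;  out ∅∪∅=∅
  n3('c'): parent n0 fail=0; on 'c' 0 → fail=0;  out {1}∪∅={1}
  n4('a'): parent n0 fail=0; on 'a' 0 → fail=0;  out ∅∪∅=∅
  n8('e'): parent n0 fail=0; on 'e' 0 → fail=0;  out ∅∪∅=∅
  n18('b'): parent n0 fail=0; on 'b' 0 → fail=0;  out ∅∪∅=∅
  n2('de'): parent n1 fail=0; on 'e' 0 → fail=8;  out {0}∪∅={0}
  n5('ae'): parent n4 fail=0; on 'e' 0 → fail=8;  out ∅∪∅=∅
  n9('ed'): parent n8 fail=0; on 'd' 0 → fail=1;  out ∅∪∅=∅
  n14('dd'): parent n1 fail=0; on 'd' 0 → fail=1;  out {4}∪∅={4}
  n15('eb'): parent n8 fail=0; on 'b' 0 → fail=18;  out ∅∪∅=∅
  n19('be'): parent n18 fail=0; on 'e' 0 → fail=8;  out ∅∪∅=∅
  n22('bb'): parent n18 fail=0; on 'b' 0 → fail=18;  out ∅∪∅=∅
  n6('aee'): parent n5 fail=8; on 'e' 8→0 → fail=8;  out ∅∪∅=∅
  n10('eda'): parent n9 fail=1; on 'a' 1→0 → fail=4;  out ∅∪∅=∅
  n16('ebb'): parent n15 fail=18; on 'b' 18 → fail=22;  out ∅∪∅=∅
  n20('bee'): parent n19 fail=8; on 'e' 8→0 → fail=8;  out ∅∪∅=∅
  n23('bbc'): parent n22 fail=18; on 'c' 18→0 → fail=3;  out {7}∪{1}={1,7}
  n7('aeea'): parent n6 fail=8; on 'a' 8→0 → fail=4;  out {2}∪∅={2}
  n11('edab'): parent n10 fail=4; on 'b' 4→0 → fail=18;  out ∅∪∅=∅
  n17('ebbc'): parent n16 fail=22; on 'c' 22 → fail=23;  out {5}∪{1,7}={1,5,7}
  n21('beee'): parent n20 fail=8; on 'e' 8→0 → fail=8;  out {6}∪∅={6}
  n12('edaba'): parent n11 fail=18; on 'a' 18→0 → fail=4;  out ∅∪∅=∅
  n13('edabaa'): parent n12 fail=4; on 'a' 4→0 → fail=4;  out {3}∪∅={3}

Run:
i=0 'c': node 0→3  emit P1@[0:0]
i=1 'c': node 3→3 (fail-walked)  emit P1@[1:1]
i=2 'b': node 3→18 (fail-walked)
i=3 'e': node 18→19
i=4 'd': node 19→9 (fail-walked)
i=5 'a': node 9→10
i=6 'b': node 10→11
i=7 'a': node 11→12
i=8 'a': node 12→13  emit P3@[3:8]
i=9 'd': node 13→1 (fail-walked)
i=10 'd': node 1→14  emit P4@[9:10]
i=11 'e': node 14→2 (fail-walked)  emit P0@[10:11]
i=12 'd': node 2→9 (fail-walked)
i=13 'e': node 9→2 (fail-walked)  emit P0@[12:13]
i=14 'd': node 2→9 (fail-walked)
i=15 'a': node 9→10
i=16 'b': node 10→11
i=17 'a': node 11→12
i=18 'a': node 12→13  emit P3@[13:18]
i=19 'b': node 13→18 (fail-walked)
i=20 'b': node 18→22
i=21 'c': node 22→23  emit P1@[21:21],P7@[19:21]
i=22 'e': node 23→8 (fail-walked)
i=23 'e': node 8→8 (fail-walked)
i=24 'c': node 8→3 (fail-walked)  emit P1@[24:24]
i=25 'a': node 3→4 (fail-walked)
i=26 'b': node 4→18 (fail-walked)
i=27 'e': node 18→19
i=28 'a': node 19→4 (fail-walked)
i=29 'e': node 4→5
i=30 'e': node 5→6
i=31 'a': node 6→7  emit P2@[28:31]

Result: [[0,1],[1,1],[8,3],[10,4],[11,0],[13,0],[18,3],[21,1],[21,7],[24,1],[31,2]]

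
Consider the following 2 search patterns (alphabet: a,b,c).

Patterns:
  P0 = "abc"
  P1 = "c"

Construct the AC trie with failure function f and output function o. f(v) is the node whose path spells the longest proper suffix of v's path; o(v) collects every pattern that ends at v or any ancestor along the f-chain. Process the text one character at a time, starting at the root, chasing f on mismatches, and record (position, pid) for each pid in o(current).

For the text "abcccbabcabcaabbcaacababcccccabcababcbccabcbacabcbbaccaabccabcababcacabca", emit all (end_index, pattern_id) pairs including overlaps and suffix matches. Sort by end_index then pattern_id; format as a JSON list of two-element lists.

Construct AC machine:
Trie nodes:
  n0 'ε': a→1 c→4
  n1 'a': b→2
  n2 'ab': c→3
  n3 'abc': ·  [P0 ends]
  n4 'c': ·  [P1 ends]

Failure links (BFS by depth):
  fail(1) 'a': from fail(0)=0 chase 'a': 0 ⇒ 0;  out=∅∪out(0)=∅
  fail(4) 'c': from fail(0)=0 chase 'c': 0 ⇒ 0;  out={1}∪out(0)={1}
  fail(2) 'ab': from fail(1)=0 chase 'b': 0 ⇒ 0;  out=∅∪out(0)=∅
  fail(3) 'abc': from fail(2)=0 chase 'c': 0 ⇒ 4;  out={0}∪out(4)={0,1}

Run:
[0] read 'a'  n0⇒n1
[1] read 'b'  n1⇒n2
[2] read 'c'  n2⇒n3  emit P0@[0:2],P1@[2:2]
[3] read 'c'  n3⇒n4 (via fail)  emit P1@[3:3]
[4] read 'c'  n4⇒n4 (via fail)  emit P1@[4:4]
[5] read 'b'  n4⇒n0 (via fail)
[6] read 'a'  n0⇒n1
[7] read 'b'  n1⇒n2
[8] read 'c'  n2⇒n3  emit P0@[6:8],P1@[8:8]
[9] read 'a'  n3⇒n1 (via fail)
[10] read 'b'  n1⇒n2
[11] read 'c'  n2⇒n3  emit P0@[9:11],P1@[11:11]
[12] read 'a'  n3⇒n1 (via fail)
[13] read 'a'  n1⇒n1 (via fail)
[14] read 'b'  n1⇒n2
[15] read 'b'  n2⇒n0 (via fail)
[16] read 'c'  n0⇒n4  emit P1@[16:16]
[17] read 'a'  n4⇒n1 (via fail)
[18] read 'a'  n1⇒n1 (via fail)
[19] read 'c'  n1⇒n4 (via fail)  emit P1@[19:19]
[20] read 'a'  n4⇒n1 (via fail)
[21] read 'b'  n1⇒n2
[22] read 'a'  n2⇒n1 (via fail)
[23] read 'b'  n1⇒n2
[24] read 'c'  n2⇒n3  emit P0@[22:24],P1@[24:24]
[25] read 'c'  n3⇒n4 (via fail)  emit P1@[25:25]
[26] read 'c'  n4⇒n4 (via fail)  emit P1@[26:26]
[27] read 'c'  n4⇒n4 (via fail)  emit P1@[27:27]
[28] read 'c'  n4⇒n4 (via fail)  emit P1@[28:28]
[29] read 'a'  n4⇒n1 (via fail)
[30] read 'b'  n1⇒n2
[31] read 'c'  n2⇒n3  emit P0@[29:31],P1@[31:31]
[32] read 'a'  n3⇒n1 (via fail)
[33] read 'b'  n1⇒n2
[34] read 'a'  n2⇒n1 (via fail)
[35] read 'b'  n1⇒n2
[36] read 'c'  n2⇒n3  emit P0@[34:36],P1@[36:36]
[37] read 'b'  n3⇒n0 (via fail)
[38] read 'c'  n0⇒n4  emit P1@[38:38]
[39] read 'c'  n4⇒n4 (via fail)  emit P1@[39:39]
[40] read 'a'  n4⇒n1 (via fail)
[41] read 'b'  n1⇒n2
[42] read 'c'  n2⇒n3  emit P0@[40:42],P1@[42:42]
[43] read 'b'  n3⇒n0 (via fail)
[44] read 'a'  n0⇒n1
[45] read 'c'  n1⇒n4 (via fail)  emit P1@[45:45]
[46] read 'a'  n4⇒n1 (via fail)
[47] read 'b'  n1⇒n2
[48] read 'c'  n2⇒n3  emit P0@[46:48],P1@[48:48]
[49] read 'b'  n3⇒n0 (via fail)
[50] read 'b'  n0⇒n0
[51] read 'a'  n0⇒n1
[52] read 'c'  n1⇒n4 (via fail)  emit P1@[52:52]
[53] read 'c'  n4⇒n4 (via fail)  emit P1@[53:53]
[54] read 'a'  n4⇒n1 (via fail)
[55] read 'a'  n1⇒n1 (via fail)
[56] read 'b'  n1⇒n2
[57] read 'c'  n2⇒n3  emit P0@[55:57],P1@[57:57]
[58] read 'c'  n3⇒n4 (via fail)  emit P1@[58:58]
[59] read 'a'  n4⇒n1 (via fail)
[60] read 'b'  n1⇒n2
[61] read 'c'  n2⇒n3  emit P0@[59:61],P1@[61:61]
[62] read 'a'  n3⇒n1 (via fail)
[63] read 'b'  n1⇒n2
[64] read 'a'  n2⇒n1 (via fail)
[65] read 'b'  n1⇒n2
[66] read 'c'  n2⇒n3  emit P0@[64:66],P1@[66:66]
[67] read 'a'  n3⇒n1 (via fail)
[68] read 'c'  n1⇒n4 (via fail)  emit P1@[68:68]
[69] read 'a'  n4⇒n1 (via fail)
[70] read 'b'  n1⇒n2
[71] read 'c'  n2⇒n3  emit P0@[69:71],P1@[71:71]
[72] read 'a'  n3⇒n1 (via fail)

Result: [[2,0],[2,1],[3,1],[4,1],[8,0],[8,1],[11,0],[11,1],[16,1],[19,1],[24,0],[24,1],[25,1],[26,1],[27,1],[28,1],[31,0],[31,1],[36,0],[36,1],[38,1],[39,1],[42,0],[42,1],[45,1],[48,0],[48,1],[52,1],[53,1],[57,0],[57,1],[58,1],[61,0],[61,1],[66,0],[66,1],[68,1],[71,0],[71,1]]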